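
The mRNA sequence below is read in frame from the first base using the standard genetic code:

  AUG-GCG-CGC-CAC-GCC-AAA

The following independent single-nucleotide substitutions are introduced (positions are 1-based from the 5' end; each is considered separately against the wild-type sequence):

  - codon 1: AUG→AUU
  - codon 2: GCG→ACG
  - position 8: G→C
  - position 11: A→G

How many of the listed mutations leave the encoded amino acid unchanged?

0

Codon 1: AUG (Met) → AUU (Ile) — missense.
Codon 2: GCG (Ala) → ACG (Thr) — missense.
Codon 3: CGC (Arg) → CCC (Pro) — missense.
Codon 4: CAC (His) → CGC (Arg) — missense.
Synonymous: 0 of 4.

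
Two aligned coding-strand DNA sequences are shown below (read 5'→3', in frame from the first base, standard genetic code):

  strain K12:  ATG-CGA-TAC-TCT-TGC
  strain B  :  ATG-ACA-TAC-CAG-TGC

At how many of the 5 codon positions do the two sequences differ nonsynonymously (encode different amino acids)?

2

Codon 1: ATG Met / ATG Met — identical.
Codon 2: CGA Arg / ACA Thr — nonsynonymous.
Codon 3: TAC Tyr / TAC Tyr — identical.
Codon 4: TCT Ser / CAG Gln — nonsynonymous.
Codon 5: TGC Cys / TGC Cys — identical.
Nonsynonymous differences: 2.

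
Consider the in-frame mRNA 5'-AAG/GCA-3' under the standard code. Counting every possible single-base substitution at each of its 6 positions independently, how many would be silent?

4

Codon 1 (AAG, Lys): 1 synonymous substitution.
Codon 2 (GCA, Ala): 3 synonymous substitutions.
Total: 1 + 3 = 4.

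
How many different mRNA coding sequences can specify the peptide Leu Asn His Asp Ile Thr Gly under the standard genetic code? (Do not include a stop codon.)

Leu: 6 codons.
Asn: 2 codons.
His: 2 codons.
Asp: 2 codons.
Ile: 3 codons.
Thr: 4 codons.
Gly: 4 codons.
6 × 2 × 2 × 2 × 3 × 4 × 4 = 2304.

2304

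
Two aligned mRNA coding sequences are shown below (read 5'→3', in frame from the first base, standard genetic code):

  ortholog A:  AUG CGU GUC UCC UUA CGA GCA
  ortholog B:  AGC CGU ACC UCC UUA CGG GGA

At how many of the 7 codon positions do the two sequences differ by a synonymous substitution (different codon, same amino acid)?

Codon 1: AUG Met / AGC Ser — nonsynonymous.
Codon 2: CGU Arg / CGU Arg — identical.
Codon 3: GUC Val / ACC Thr — nonsynonymous.
Codon 4: UCC Ser / UCC Ser — identical.
Codon 5: UUA Leu / UUA Leu — identical.
Codon 6: CGA Arg / CGG Arg — synonymous.
Codon 7: GCA Ala / GGA Gly — nonsynonymous.
Synonymous differences: 1.

1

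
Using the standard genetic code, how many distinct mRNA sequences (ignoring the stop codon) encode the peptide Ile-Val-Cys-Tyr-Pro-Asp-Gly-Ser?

Ile: 3 codons.
Val: 4 codons.
Cys: 2 codons.
Tyr: 2 codons.
Pro: 4 codons.
Asp: 2 codons.
Gly: 4 codons.
Ser: 6 codons.
3 × 4 × 2 × 2 × 4 × 2 × 4 × 6 = 9216.

9216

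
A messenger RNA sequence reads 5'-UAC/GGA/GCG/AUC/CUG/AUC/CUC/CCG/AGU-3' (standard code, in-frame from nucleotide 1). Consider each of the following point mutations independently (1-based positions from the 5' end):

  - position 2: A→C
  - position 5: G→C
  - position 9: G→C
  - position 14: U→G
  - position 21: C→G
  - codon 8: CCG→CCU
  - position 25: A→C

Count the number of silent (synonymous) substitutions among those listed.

3

Codon 1: UAC (Tyr) → UCC (Ser) — missense.
Codon 2: GGA (Gly) → GCA (Ala) — missense.
Codon 3: GCG (Ala) → GCC (Ala) — synonymous.
Codon 5: CUG (Leu) → CGG (Arg) — missense.
Codon 7: CUC (Leu) → CUG (Leu) — synonymous.
Codon 8: CCG (Pro) → CCU (Pro) — synonymous.
Codon 9: AGU (Ser) → CGU (Arg) — missense.
Synonymous: 3 of 7.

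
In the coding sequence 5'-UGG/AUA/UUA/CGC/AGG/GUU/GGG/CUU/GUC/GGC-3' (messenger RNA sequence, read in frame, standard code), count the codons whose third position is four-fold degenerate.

6

Codon 1 UGG (Trp): third position 1-fold.
Codon 2 AUA (Ile): third position 3-fold.
Codon 3 UUA (Leu): third position 2-fold.
Codon 4 CGC (Arg): third position 4-fold.
Codon 5 AGG (Arg): third position 2-fold.
Codon 6 GUU (Val): third position 4-fold.
Codon 7 GGG (Gly): third position 4-fold.
Codon 8 CUU (Leu): third position 4-fold.
Codon 9 GUC (Val): third position 4-fold.
Codon 10 GGC (Gly): third position 4-fold.
Four-fold degenerate third positions: 6.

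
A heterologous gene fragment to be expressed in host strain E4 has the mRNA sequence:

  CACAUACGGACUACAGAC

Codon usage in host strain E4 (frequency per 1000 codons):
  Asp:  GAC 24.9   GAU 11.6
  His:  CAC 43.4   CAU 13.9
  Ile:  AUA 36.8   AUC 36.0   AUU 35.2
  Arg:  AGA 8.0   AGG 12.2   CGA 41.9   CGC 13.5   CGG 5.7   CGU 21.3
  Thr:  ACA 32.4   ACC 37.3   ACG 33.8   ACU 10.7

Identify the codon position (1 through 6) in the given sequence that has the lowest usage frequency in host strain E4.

Codon 1 CAC (His): 43.4 per 1000.
Codon 2 AUA (Ile): 36.8 per 1000.
Codon 3 CGG (Arg): 5.7 per 1000.
Codon 4 ACU (Thr): 10.7 per 1000.
Codon 5 ACA (Thr): 32.4 per 1000.
Codon 6 GAC (Asp): 24.9 per 1000.
Lowest frequency is 5.7 at codon 3.

3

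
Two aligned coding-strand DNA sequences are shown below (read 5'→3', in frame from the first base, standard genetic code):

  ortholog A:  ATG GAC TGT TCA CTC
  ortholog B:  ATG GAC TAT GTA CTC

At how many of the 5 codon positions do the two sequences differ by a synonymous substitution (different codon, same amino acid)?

0

Codon 1: ATG Met / ATG Met — identical.
Codon 2: GAC Asp / GAC Asp — identical.
Codon 3: TGT Cys / TAT Tyr — nonsynonymous.
Codon 4: TCA Ser / GTA Val — nonsynonymous.
Codon 5: CTC Leu / CTC Leu — identical.
Synonymous differences: 0.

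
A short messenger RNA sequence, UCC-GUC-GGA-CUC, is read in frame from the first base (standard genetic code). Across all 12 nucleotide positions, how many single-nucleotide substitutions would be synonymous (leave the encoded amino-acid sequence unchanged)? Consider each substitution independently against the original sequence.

Codon 1 (UCC, Ser): 3 synonymous substitutions.
Codon 2 (GUC, Val): 3 synonymous substitutions.
Codon 3 (GGA, Gly): 3 synonymous substitutions.
Codon 4 (CUC, Leu): 3 synonymous substitutions.
Total: 3 + 3 + 3 + 3 = 12.

12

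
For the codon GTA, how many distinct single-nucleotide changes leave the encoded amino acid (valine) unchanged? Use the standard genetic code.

Position 1: none → 0 synonymous.
Position 2: none → 0 synonymous.
Position 3: GTT, GTC, GTG → 3 synonymous.
Total: 0 + 0 + 3 = 3.

3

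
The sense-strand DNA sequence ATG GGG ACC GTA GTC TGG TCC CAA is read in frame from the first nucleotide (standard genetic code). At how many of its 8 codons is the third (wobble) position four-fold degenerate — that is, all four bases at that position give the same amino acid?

5

Codon 1 ATG (Met): third position 1-fold.
Codon 2 GGG (Gly): third position 4-fold.
Codon 3 ACC (Thr): third position 4-fold.
Codon 4 GTA (Val): third position 4-fold.
Codon 5 GTC (Val): third position 4-fold.
Codon 6 TGG (Trp): third position 1-fold.
Codon 7 TCC (Ser): third position 4-fold.
Codon 8 CAA (Gln): third position 2-fold.
Four-fold degenerate third positions: 5.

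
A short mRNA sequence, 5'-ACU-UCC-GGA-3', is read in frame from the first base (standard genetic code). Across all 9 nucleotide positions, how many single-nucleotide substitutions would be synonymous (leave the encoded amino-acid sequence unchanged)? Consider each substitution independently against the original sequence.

9

Codon 1 (ACU, Thr): 3 synonymous substitutions.
Codon 2 (UCC, Ser): 3 synonymous substitutions.
Codon 3 (GGA, Gly): 3 synonymous substitutions.
Total: 3 + 3 + 3 = 9.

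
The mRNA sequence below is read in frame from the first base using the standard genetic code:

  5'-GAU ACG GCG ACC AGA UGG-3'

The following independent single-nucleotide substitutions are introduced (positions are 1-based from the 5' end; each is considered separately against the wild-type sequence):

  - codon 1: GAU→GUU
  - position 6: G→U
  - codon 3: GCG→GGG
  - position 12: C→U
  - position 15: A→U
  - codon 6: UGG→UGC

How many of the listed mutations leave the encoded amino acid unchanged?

Codon 1: GAU (Asp) → GUU (Val) — missense.
Codon 2: ACG (Thr) → ACU (Thr) — synonymous.
Codon 3: GCG (Ala) → GGG (Gly) — missense.
Codon 4: ACC (Thr) → ACU (Thr) — synonymous.
Codon 5: AGA (Arg) → AGU (Ser) — missense.
Codon 6: UGG (Trp) → UGC (Cys) — missense.
Synonymous: 2 of 6.

2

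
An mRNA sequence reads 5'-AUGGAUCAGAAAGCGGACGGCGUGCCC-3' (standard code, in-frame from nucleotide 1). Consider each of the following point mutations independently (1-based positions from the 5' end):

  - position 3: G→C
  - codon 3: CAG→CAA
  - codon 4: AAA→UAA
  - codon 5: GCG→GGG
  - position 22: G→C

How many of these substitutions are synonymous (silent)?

Codon 1: AUG (Met) → AUC (Ile) — missense.
Codon 3: CAG (Gln) → CAA (Gln) — synonymous.
Codon 4: AAA (Lys) → UAA (Stop) — nonsense.
Codon 5: GCG (Ala) → GGG (Gly) — missense.
Codon 8: GUG (Val) → CUG (Leu) — missense.
Synonymous: 1 of 5.

1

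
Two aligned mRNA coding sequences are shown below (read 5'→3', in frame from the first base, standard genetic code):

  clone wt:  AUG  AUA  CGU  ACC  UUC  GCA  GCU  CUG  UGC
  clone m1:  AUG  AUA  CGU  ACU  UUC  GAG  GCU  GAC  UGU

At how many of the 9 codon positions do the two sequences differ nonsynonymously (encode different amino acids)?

2

Codon 1: AUG Met / AUG Met — identical.
Codon 2: AUA Ile / AUA Ile — identical.
Codon 3: CGU Arg / CGU Arg — identical.
Codon 4: ACC Thr / ACU Thr — synonymous.
Codon 5: UUC Phe / UUC Phe — identical.
Codon 6: GCA Ala / GAG Glu — nonsynonymous.
Codon 7: GCU Ala / GCU Ala — identical.
Codon 8: CUG Leu / GAC Asp — nonsynonymous.
Codon 9: UGC Cys / UGU Cys — synonymous.
Nonsynonymous differences: 2.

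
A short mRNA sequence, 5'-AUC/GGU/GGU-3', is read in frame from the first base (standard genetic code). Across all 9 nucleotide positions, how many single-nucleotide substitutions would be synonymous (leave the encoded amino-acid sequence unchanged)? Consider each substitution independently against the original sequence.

8

Codon 1 (AUC, Ile): 2 synonymous substitutions.
Codon 2 (GGU, Gly): 3 synonymous substitutions.
Codon 3 (GGU, Gly): 3 synonymous substitutions.
Total: 2 + 3 + 3 = 8.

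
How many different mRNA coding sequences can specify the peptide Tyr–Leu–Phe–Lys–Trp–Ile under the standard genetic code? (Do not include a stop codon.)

Tyr: 2 codons.
Leu: 6 codons.
Phe: 2 codons.
Lys: 2 codons.
Trp: 1 codon.
Ile: 3 codons.
2 × 6 × 2 × 2 × 1 × 3 = 144.

144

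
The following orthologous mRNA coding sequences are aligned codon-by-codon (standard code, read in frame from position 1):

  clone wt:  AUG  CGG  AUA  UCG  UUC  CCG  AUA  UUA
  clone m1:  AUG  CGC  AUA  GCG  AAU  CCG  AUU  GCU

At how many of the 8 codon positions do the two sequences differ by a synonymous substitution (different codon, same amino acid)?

Codon 1: AUG Met / AUG Met — identical.
Codon 2: CGG Arg / CGC Arg — synonymous.
Codon 3: AUA Ile / AUA Ile — identical.
Codon 4: UCG Ser / GCG Ala — nonsynonymous.
Codon 5: UUC Phe / AAU Asn — nonsynonymous.
Codon 6: CCG Pro / CCG Pro — identical.
Codon 7: AUA Ile / AUU Ile — synonymous.
Codon 8: UUA Leu / GCU Ala — nonsynonymous.
Synonymous differences: 2.

2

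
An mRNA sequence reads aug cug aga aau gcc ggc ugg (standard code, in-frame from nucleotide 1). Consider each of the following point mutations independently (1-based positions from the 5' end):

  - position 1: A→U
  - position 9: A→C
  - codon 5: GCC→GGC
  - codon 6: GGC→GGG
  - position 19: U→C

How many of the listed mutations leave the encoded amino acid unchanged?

Codon 1: AUG (Met) → UUG (Leu) — missense.
Codon 3: AGA (Arg) → AGC (Ser) — missense.
Codon 5: GCC (Ala) → GGC (Gly) — missense.
Codon 6: GGC (Gly) → GGG (Gly) — synonymous.
Codon 7: UGG (Trp) → CGG (Arg) — missense.
Synonymous: 1 of 5.

1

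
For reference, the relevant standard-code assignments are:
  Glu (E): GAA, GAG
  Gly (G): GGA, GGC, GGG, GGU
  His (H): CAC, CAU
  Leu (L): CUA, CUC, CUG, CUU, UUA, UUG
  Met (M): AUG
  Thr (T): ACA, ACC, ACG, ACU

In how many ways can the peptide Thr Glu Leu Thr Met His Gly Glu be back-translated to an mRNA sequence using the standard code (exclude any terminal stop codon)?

3072

Thr: 4 codons.
Glu: 2 codons.
Leu: 6 codons.
Thr: 4 codons.
Met: 1 codon.
His: 2 codons.
Gly: 4 codons.
Glu: 2 codons.
4 × 2 × 6 × 4 × 1 × 2 × 4 × 2 = 3072.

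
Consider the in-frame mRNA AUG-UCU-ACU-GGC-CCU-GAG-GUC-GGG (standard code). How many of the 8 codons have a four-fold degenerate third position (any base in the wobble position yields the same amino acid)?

6

Codon 1 AUG (Met): third position 1-fold.
Codon 2 UCU (Ser): third position 4-fold.
Codon 3 ACU (Thr): third position 4-fold.
Codon 4 GGC (Gly): third position 4-fold.
Codon 5 CCU (Pro): third position 4-fold.
Codon 6 GAG (Glu): third position 2-fold.
Codon 7 GUC (Val): third position 4-fold.
Codon 8 GGG (Gly): third position 4-fold.
Four-fold degenerate third positions: 6.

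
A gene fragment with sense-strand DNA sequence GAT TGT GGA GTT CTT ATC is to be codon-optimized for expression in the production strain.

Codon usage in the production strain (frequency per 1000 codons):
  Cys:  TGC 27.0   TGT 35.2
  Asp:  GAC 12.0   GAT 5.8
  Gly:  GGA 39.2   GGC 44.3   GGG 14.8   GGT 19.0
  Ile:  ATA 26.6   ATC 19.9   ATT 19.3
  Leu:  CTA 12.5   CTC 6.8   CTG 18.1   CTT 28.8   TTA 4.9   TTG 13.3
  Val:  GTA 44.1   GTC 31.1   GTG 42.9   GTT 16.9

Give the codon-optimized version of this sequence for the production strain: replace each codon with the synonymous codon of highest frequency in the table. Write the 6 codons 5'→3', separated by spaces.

Codon 1 (Asp): best is GAC at 12.0.
Codon 2 (Cys): best is TGT at 35.2.
Codon 3 (Gly): best is GGC at 44.3.
Codon 4 (Val): best is GTA at 44.1.
Codon 5 (Leu): best is CTT at 28.8.
Codon 6 (Ile): best is ATA at 26.6.

GAC TGT GGC GTA CTT ATA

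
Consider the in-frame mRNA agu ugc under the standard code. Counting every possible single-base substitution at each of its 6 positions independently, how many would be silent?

Codon 1 (AGU, Ser): 1 synonymous substitution.
Codon 2 (UGC, Cys): 1 synonymous substitution.
Total: 1 + 1 = 2.

2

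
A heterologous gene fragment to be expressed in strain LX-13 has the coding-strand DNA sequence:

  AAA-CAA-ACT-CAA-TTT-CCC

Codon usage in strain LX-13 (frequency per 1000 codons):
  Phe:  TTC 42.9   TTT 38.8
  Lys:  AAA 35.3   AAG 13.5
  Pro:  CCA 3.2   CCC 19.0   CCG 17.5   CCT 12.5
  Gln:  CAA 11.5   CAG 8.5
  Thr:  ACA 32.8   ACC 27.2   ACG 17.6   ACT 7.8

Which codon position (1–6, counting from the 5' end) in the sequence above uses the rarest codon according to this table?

3

Codon 1 AAA (Lys): 35.3 per 1000.
Codon 2 CAA (Gln): 11.5 per 1000.
Codon 3 ACT (Thr): 7.8 per 1000.
Codon 4 CAA (Gln): 11.5 per 1000.
Codon 5 TTT (Phe): 38.8 per 1000.
Codon 6 CCC (Pro): 19.0 per 1000.
Lowest frequency is 7.8 at codon 3.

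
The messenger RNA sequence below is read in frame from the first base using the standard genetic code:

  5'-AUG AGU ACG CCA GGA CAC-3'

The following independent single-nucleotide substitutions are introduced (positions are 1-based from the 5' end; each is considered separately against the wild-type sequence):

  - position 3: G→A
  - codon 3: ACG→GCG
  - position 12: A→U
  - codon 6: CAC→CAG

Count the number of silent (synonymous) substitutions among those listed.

1

Codon 1: AUG (Met) → AUA (Ile) — missense.
Codon 3: ACG (Thr) → GCG (Ala) — missense.
Codon 4: CCA (Pro) → CCU (Pro) — synonymous.
Codon 6: CAC (His) → CAG (Gln) — missense.
Synonymous: 1 of 4.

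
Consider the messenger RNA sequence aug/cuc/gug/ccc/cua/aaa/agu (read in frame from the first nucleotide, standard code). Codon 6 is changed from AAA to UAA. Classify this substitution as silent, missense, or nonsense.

Position 16 falls in codon 6: AAA → Lys.
After the substitution the codon is UAA → Stop.
The new codon is a stop codon, so this is a nonsense mutation.

nonsense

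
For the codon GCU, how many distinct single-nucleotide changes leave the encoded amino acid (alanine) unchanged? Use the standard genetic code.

3

Position 1: none → 0 synonymous.
Position 2: none → 0 synonymous.
Position 3: GCC, GCA, GCG → 3 synonymous.
Total: 0 + 0 + 3 = 3.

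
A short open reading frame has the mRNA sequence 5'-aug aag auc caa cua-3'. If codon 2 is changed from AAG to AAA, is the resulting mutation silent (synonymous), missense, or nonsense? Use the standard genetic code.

Position 6 falls in codon 2: AAG → Lys.
After the substitution the codon is AAA → Lys.
Both encode Lys, so the change is synonymous.

silent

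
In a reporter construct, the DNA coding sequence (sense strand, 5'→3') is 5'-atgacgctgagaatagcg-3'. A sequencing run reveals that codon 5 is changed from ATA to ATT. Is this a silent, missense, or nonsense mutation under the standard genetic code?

silent

Position 15 falls in codon 5: ATA → Ile.
After the substitution the codon is ATT → Ile.
Both encode Ile, so the change is synonymous.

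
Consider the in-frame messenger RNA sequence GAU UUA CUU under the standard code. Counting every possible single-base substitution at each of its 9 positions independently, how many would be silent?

6

Codon 1 (GAU, Asp): 1 synonymous substitution.
Codon 2 (UUA, Leu): 2 synonymous substitutions.
Codon 3 (CUU, Leu): 3 synonymous substitutions.
Total: 1 + 2 + 3 = 6.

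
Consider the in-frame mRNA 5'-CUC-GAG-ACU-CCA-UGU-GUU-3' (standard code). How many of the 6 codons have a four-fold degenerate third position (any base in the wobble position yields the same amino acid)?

4

Codon 1 CUC (Leu): third position 4-fold.
Codon 2 GAG (Glu): third position 2-fold.
Codon 3 ACU (Thr): third position 4-fold.
Codon 4 CCA (Pro): third position 4-fold.
Codon 5 UGU (Cys): third position 2-fold.
Codon 6 GUU (Val): third position 4-fold.
Four-fold degenerate third positions: 4.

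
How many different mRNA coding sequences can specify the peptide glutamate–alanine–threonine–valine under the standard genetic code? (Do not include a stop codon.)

Glu: 2 codons.
Ala: 4 codons.
Thr: 4 codons.
Val: 4 codons.
2 × 4 × 4 × 4 = 128.

128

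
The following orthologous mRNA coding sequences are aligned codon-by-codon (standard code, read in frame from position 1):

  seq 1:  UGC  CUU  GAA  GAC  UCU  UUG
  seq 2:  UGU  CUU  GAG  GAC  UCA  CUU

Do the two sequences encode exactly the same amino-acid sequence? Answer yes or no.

Codon 1: UGC Cys / UGU Cys — synonymous.
Codon 2: CUU Leu / CUU Leu — identical.
Codon 3: GAA Glu / GAG Glu — synonymous.
Codon 4: GAC Asp / GAC Asp — identical.
Codon 5: UCU Ser / UCA Ser — synonymous.
Codon 6: UUG Leu / CUU Leu — synonymous.
Nonsynonymous differences: 0 → same protein.

yes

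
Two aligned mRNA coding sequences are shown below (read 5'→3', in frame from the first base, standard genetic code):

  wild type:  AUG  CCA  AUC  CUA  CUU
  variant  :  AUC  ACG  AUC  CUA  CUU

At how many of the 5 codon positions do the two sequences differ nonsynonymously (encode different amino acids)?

2

Codon 1: AUG Met / AUC Ile — nonsynonymous.
Codon 2: CCA Pro / ACG Thr — nonsynonymous.
Codon 3: AUC Ile / AUC Ile — identical.
Codon 4: CUA Leu / CUA Leu — identical.
Codon 5: CUU Leu / CUU Leu — identical.
Nonsynonymous differences: 2.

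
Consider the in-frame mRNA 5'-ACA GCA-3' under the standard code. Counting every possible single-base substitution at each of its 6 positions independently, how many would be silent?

6

Codon 1 (ACA, Thr): 3 synonymous substitutions.
Codon 2 (GCA, Ala): 3 synonymous substitutions.
Total: 3 + 3 = 6.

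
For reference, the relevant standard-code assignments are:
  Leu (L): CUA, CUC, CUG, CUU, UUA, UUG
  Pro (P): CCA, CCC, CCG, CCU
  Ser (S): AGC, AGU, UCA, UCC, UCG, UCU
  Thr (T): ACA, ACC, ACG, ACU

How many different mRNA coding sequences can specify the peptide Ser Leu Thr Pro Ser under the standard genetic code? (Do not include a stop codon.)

Ser: 6 codons.
Leu: 6 codons.
Thr: 4 codons.
Pro: 4 codons.
Ser: 6 codons.
6 × 6 × 4 × 4 × 6 = 3456.

3456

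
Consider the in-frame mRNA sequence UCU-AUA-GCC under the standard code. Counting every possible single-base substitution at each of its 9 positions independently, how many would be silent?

8

Codon 1 (UCU, Ser): 3 synonymous substitutions.
Codon 2 (AUA, Ile): 2 synonymous substitutions.
Codon 3 (GCC, Ala): 3 synonymous substitutions.
Total: 3 + 2 + 3 = 8.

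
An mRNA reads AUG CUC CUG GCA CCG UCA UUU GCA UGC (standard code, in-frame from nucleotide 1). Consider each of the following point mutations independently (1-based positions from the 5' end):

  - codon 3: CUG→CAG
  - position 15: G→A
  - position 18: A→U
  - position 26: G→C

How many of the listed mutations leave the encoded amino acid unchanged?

2

Codon 3: CUG (Leu) → CAG (Gln) — missense.
Codon 5: CCG (Pro) → CCA (Pro) — synonymous.
Codon 6: UCA (Ser) → UCU (Ser) — synonymous.
Codon 9: UGC (Cys) → UCC (Ser) — missense.
Synonymous: 2 of 4.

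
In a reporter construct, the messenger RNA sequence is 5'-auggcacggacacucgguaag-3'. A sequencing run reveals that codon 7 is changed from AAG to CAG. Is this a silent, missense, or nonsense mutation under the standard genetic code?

missense

Position 19 falls in codon 7: AAG → Lys.
After the substitution the codon is CAG → Gln.
Lys ≠ Gln, so this is a missense mutation.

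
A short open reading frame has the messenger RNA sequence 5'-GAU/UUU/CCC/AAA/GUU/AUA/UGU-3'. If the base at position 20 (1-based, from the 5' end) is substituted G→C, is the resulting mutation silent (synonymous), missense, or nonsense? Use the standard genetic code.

Position 20 falls in codon 7: UGU → Cys.
After the substitution the codon is UCU → Ser.
Cys ≠ Ser, so this is a missense mutation.

missense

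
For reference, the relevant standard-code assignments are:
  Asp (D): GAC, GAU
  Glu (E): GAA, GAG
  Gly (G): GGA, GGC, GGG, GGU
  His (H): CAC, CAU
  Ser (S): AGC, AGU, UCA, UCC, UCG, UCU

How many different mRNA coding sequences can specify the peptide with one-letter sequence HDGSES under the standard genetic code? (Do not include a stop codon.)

1152

His: 2 codons.
Asp: 2 codons.
Gly: 4 codons.
Ser: 6 codons.
Glu: 2 codons.
Ser: 6 codons.
2 × 2 × 4 × 6 × 2 × 6 = 1152.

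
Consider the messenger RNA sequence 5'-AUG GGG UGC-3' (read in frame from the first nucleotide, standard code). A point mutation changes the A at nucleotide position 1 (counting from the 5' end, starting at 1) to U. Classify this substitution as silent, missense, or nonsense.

Position 1 falls in codon 1: AUG → Met.
After the substitution the codon is UUG → Leu.
Met ≠ Leu, so this is a missense mutation.

missense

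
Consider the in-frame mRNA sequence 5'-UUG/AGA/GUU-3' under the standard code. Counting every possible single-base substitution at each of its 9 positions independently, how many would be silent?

Codon 1 (UUG, Leu): 2 synonymous substitutions.
Codon 2 (AGA, Arg): 2 synonymous substitutions.
Codon 3 (GUU, Val): 3 synonymous substitutions.
Total: 2 + 2 + 3 = 7.

7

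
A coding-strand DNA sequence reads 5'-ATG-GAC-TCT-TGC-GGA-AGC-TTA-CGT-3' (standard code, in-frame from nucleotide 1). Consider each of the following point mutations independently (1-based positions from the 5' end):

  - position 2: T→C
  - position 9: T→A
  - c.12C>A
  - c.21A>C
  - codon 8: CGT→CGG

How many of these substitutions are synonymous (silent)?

2

Codon 1: ATG (Met) → ACG (Thr) — missense.
Codon 3: TCT (Ser) → TCA (Ser) — synonymous.
Codon 4: TGC (Cys) → TGA (Stop) — nonsense.
Codon 7: TTA (Leu) → TTC (Phe) — missense.
Codon 8: CGT (Arg) → CGG (Arg) — synonymous.
Synonymous: 2 of 5.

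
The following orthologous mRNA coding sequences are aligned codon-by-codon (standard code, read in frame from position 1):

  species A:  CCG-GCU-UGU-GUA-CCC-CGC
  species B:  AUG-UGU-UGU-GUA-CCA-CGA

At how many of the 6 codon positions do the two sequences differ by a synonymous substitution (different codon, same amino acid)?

2

Codon 1: CCG Pro / AUG Met — nonsynonymous.
Codon 2: GCU Ala / UGU Cys — nonsynonymous.
Codon 3: UGU Cys / UGU Cys — identical.
Codon 4: GUA Val / GUA Val — identical.
Codon 5: CCC Pro / CCA Pro — synonymous.
Codon 6: CGC Arg / CGA Arg — synonymous.
Synonymous differences: 2.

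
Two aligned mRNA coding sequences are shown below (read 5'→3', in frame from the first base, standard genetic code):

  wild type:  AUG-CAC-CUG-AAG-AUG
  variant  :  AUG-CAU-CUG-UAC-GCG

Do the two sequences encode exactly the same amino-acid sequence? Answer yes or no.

Codon 1: AUG Met / AUG Met — identical.
Codon 2: CAC His / CAU His — synonymous.
Codon 3: CUG Leu / CUG Leu — identical.
Codon 4: AAG Lys / UAC Tyr — nonsynonymous.
Codon 5: AUG Met / GCG Ala — nonsynonymous.
Nonsynonymous differences: 2 → different protein.

no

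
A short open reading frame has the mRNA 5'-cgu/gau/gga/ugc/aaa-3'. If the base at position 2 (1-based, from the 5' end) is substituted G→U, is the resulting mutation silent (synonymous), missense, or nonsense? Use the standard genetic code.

missense

Position 2 falls in codon 1: CGU → Arg.
After the substitution the codon is CUU → Leu.
Arg ≠ Leu, so this is a missense mutation.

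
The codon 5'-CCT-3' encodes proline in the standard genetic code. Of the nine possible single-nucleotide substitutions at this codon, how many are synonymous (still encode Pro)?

Position 1: none → 0 synonymous.
Position 2: none → 0 synonymous.
Position 3: CCC, CCA, CCG → 3 synonymous.
Total: 0 + 0 + 3 = 3.

3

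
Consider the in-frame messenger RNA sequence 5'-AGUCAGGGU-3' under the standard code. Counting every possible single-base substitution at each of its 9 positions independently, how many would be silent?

Codon 1 (AGU, Ser): 1 synonymous substitution.
Codon 2 (CAG, Gln): 1 synonymous substitution.
Codon 3 (GGU, Gly): 3 synonymous substitutions.
Total: 1 + 1 + 3 = 5.

5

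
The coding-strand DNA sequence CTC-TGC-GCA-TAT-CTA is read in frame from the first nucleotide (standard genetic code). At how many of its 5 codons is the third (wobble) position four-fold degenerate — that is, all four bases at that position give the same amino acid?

3

Codon 1 CTC (Leu): third position 4-fold.
Codon 2 TGC (Cys): third position 2-fold.
Codon 3 GCA (Ala): third position 4-fold.
Codon 4 TAT (Tyr): third position 2-fold.
Codon 5 CTA (Leu): third position 4-fold.
Four-fold degenerate third positions: 3.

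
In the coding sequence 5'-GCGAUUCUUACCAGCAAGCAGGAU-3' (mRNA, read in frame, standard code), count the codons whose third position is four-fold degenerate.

3

Codon 1 GCG (Ala): third position 4-fold.
Codon 2 AUU (Ile): third position 3-fold.
Codon 3 CUU (Leu): third position 4-fold.
Codon 4 ACC (Thr): third position 4-fold.
Codon 5 AGC (Ser): third position 2-fold.
Codon 6 AAG (Lys): third position 2-fold.
Codon 7 CAG (Gln): third position 2-fold.
Codon 8 GAU (Asp): third position 2-fold.
Four-fold degenerate third positions: 3.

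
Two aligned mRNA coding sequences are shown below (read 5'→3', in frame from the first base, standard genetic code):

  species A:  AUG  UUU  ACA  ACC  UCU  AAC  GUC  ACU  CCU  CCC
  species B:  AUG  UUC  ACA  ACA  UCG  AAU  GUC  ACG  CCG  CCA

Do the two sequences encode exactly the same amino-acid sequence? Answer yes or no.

Codon 1: AUG Met / AUG Met — identical.
Codon 2: UUU Phe / UUC Phe — synonymous.
Codon 3: ACA Thr / ACA Thr — identical.
Codon 4: ACC Thr / ACA Thr — synonymous.
Codon 5: UCU Ser / UCG Ser — synonymous.
Codon 6: AAC Asn / AAU Asn — synonymous.
Codon 7: GUC Val / GUC Val — identical.
Codon 8: ACU Thr / ACG Thr — synonymous.
Codon 9: CCU Pro / CCG Pro — synonymous.
Codon 10: CCC Pro / CCA Pro — synonymous.
Nonsynonymous differences: 0 → same protein.

yes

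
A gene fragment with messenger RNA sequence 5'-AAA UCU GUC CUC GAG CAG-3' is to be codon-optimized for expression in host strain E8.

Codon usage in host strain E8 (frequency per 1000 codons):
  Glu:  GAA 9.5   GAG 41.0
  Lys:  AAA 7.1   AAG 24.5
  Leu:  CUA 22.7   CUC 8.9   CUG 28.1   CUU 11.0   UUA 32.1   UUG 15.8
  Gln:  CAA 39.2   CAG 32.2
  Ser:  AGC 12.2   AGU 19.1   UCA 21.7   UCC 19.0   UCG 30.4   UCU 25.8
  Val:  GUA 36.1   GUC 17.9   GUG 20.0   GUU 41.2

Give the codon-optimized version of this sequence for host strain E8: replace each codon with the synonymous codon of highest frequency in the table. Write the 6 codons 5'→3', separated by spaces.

AAG UCG GUU UUA GAG CAA

Codon 1 (Lys): best is AAG at 24.5.
Codon 2 (Ser): best is UCG at 30.4.
Codon 3 (Val): best is GUU at 41.2.
Codon 4 (Leu): best is UUA at 32.1.
Codon 5 (Glu): best is GAG at 41.0.
Codon 6 (Gln): best is CAA at 39.2.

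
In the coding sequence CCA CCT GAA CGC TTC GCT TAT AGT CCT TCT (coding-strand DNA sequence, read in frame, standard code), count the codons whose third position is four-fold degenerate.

6

Codon 1 CCA (Pro): third position 4-fold.
Codon 2 CCT (Pro): third position 4-fold.
Codon 3 GAA (Glu): third position 2-fold.
Codon 4 CGC (Arg): third position 4-fold.
Codon 5 TTC (Phe): third position 2-fold.
Codon 6 GCT (Ala): third position 4-fold.
Codon 7 TAT (Tyr): third position 2-fold.
Codon 8 AGT (Ser): third position 2-fold.
Codon 9 CCT (Pro): third position 4-fold.
Codon 10 TCT (Ser): third position 4-fold.
Four-fold degenerate third positions: 6.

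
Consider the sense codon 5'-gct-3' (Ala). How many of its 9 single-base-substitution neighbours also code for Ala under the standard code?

Position 1: none → 0 synonymous.
Position 2: none → 0 synonymous.
Position 3: GCC, GCA, GCG → 3 synonymous.
Total: 0 + 0 + 3 = 3.

3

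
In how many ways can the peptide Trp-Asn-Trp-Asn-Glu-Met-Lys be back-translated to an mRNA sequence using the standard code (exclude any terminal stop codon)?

16

Trp: 1 codon.
Asn: 2 codons.
Trp: 1 codon.
Asn: 2 codons.
Glu: 2 codons.
Met: 1 codon.
Lys: 2 codons.
1 × 2 × 1 × 2 × 2 × 1 × 2 = 16.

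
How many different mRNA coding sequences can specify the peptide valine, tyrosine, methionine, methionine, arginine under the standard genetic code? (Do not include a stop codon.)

48

Val: 4 codons.
Tyr: 2 codons.
Met: 1 codon.
Met: 1 codon.
Arg: 6 codons.
4 × 2 × 1 × 1 × 6 = 48.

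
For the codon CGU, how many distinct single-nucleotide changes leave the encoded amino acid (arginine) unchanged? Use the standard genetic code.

Position 1: none → 0 synonymous.
Position 2: none → 0 synonymous.
Position 3: CGC, CGA, CGG → 3 synonymous.
Total: 0 + 0 + 3 = 3.

3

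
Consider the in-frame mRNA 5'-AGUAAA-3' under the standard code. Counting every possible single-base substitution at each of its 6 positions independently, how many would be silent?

2

Codon 1 (AGU, Ser): 1 synonymous substitution.
Codon 2 (AAA, Lys): 1 synonymous substitution.
Total: 1 + 1 = 2.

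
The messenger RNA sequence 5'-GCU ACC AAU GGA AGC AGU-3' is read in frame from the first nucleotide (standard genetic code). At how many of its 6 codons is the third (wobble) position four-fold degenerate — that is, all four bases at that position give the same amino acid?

Codon 1 GCU (Ala): third position 4-fold.
Codon 2 ACC (Thr): third position 4-fold.
Codon 3 AAU (Asn): third position 2-fold.
Codon 4 GGA (Gly): third position 4-fold.
Codon 5 AGC (Ser): third position 2-fold.
Codon 6 AGU (Ser): third position 2-fold.
Four-fold degenerate third positions: 3.

3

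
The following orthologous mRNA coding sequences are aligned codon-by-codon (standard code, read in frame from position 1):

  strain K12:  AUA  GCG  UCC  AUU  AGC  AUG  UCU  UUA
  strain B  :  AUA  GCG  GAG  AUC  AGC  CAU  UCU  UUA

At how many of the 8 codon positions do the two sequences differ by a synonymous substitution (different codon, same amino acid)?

1

Codon 1: AUA Ile / AUA Ile — identical.
Codon 2: GCG Ala / GCG Ala — identical.
Codon 3: UCC Ser / GAG Glu — nonsynonymous.
Codon 4: AUU Ile / AUC Ile — synonymous.
Codon 5: AGC Ser / AGC Ser — identical.
Codon 6: AUG Met / CAU His — nonsynonymous.
Codon 7: UCU Ser / UCU Ser — identical.
Codon 8: UUA Leu / UUA Leu — identical.
Synonymous differences: 1.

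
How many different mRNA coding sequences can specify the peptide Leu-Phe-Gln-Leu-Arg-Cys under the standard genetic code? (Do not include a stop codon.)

Leu: 6 codons.
Phe: 2 codons.
Gln: 2 codons.
Leu: 6 codons.
Arg: 6 codons.
Cys: 2 codons.
6 × 2 × 2 × 6 × 6 × 2 = 1728.

1728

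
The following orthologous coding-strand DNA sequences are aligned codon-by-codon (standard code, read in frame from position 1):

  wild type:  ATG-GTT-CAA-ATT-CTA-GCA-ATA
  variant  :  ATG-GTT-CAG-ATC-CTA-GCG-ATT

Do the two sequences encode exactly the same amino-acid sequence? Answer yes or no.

Codon 1: ATG Met / ATG Met — identical.
Codon 2: GTT Val / GTT Val — identical.
Codon 3: CAA Gln / CAG Gln — synonymous.
Codon 4: ATT Ile / ATC Ile — synonymous.
Codon 5: CTA Leu / CTA Leu — identical.
Codon 6: GCA Ala / GCG Ala — synonymous.
Codon 7: ATA Ile / ATT Ile — synonymous.
Nonsynonymous differences: 0 → same protein.

yes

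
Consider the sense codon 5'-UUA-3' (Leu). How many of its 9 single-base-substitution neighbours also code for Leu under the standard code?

2

Position 1: CUA → 1 synonymous.
Position 2: none → 0 synonymous.
Position 3: UUG → 1 synonymous.
Total: 1 + 0 + 1 = 2.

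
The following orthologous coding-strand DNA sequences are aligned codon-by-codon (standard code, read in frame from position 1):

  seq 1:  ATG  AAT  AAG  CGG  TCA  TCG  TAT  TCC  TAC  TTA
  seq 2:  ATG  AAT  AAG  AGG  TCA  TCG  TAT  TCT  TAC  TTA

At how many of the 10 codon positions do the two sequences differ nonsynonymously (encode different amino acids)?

Codon 1: ATG Met / ATG Met — identical.
Codon 2: AAT Asn / AAT Asn — identical.
Codon 3: AAG Lys / AAG Lys — identical.
Codon 4: CGG Arg / AGG Arg — synonymous.
Codon 5: TCA Ser / TCA Ser — identical.
Codon 6: TCG Ser / TCG Ser — identical.
Codon 7: TAT Tyr / TAT Tyr — identical.
Codon 8: TCC Ser / TCT Ser — synonymous.
Codon 9: TAC Tyr / TAC Tyr — identical.
Codon 10: TTA Leu / TTA Leu — identical.
Nonsynonymous differences: 0.

0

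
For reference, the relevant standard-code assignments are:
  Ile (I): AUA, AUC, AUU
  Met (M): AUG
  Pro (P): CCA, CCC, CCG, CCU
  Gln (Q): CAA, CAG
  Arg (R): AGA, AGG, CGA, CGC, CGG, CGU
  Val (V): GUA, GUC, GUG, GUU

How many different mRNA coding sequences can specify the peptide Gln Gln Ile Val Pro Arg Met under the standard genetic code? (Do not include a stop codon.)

Gln: 2 codons.
Gln: 2 codons.
Ile: 3 codons.
Val: 4 codons.
Pro: 4 codons.
Arg: 6 codons.
Met: 1 codon.
2 × 2 × 3 × 4 × 4 × 6 × 1 = 1152.

1152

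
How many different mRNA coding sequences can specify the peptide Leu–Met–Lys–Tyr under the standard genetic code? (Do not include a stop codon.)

24

Leu: 6 codons.
Met: 1 codon.
Lys: 2 codons.
Tyr: 2 codons.
6 × 1 × 2 × 2 = 24.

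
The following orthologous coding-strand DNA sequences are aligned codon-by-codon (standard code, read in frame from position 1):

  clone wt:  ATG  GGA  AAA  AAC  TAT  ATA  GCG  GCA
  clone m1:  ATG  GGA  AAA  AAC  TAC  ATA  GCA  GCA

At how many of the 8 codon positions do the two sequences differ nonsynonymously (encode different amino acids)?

Codon 1: ATG Met / ATG Met — identical.
Codon 2: GGA Gly / GGA Gly — identical.
Codon 3: AAA Lys / AAA Lys — identical.
Codon 4: AAC Asn / AAC Asn — identical.
Codon 5: TAT Tyr / TAC Tyr — synonymous.
Codon 6: ATA Ile / ATA Ile — identical.
Codon 7: GCG Ala / GCA Ala — synonymous.
Codon 8: GCA Ala / GCA Ala — identical.
Nonsynonymous differences: 0.

0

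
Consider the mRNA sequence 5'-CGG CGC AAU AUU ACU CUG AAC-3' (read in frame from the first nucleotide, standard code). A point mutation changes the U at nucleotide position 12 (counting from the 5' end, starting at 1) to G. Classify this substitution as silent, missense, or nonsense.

missense

Position 12 falls in codon 4: AUU → Ile.
After the substitution the codon is AUG → Met.
Ile ≠ Met, so this is a missense mutation.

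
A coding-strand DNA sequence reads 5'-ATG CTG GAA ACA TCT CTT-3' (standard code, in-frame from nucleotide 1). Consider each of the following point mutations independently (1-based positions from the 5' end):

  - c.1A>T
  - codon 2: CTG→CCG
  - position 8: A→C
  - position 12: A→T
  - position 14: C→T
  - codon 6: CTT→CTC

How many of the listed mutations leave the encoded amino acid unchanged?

2

Codon 1: ATG (Met) → TTG (Leu) — missense.
Codon 2: CTG (Leu) → CCG (Pro) — missense.
Codon 3: GAA (Glu) → GCA (Ala) — missense.
Codon 4: ACA (Thr) → ACT (Thr) — synonymous.
Codon 5: TCT (Ser) → TTT (Phe) — missense.
Codon 6: CTT (Leu) → CTC (Leu) — synonymous.
Synonymous: 2 of 6.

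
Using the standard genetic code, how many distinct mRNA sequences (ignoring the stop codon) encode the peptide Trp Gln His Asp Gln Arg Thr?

Trp: 1 codon.
Gln: 2 codons.
His: 2 codons.
Asp: 2 codons.
Gln: 2 codons.
Arg: 6 codons.
Thr: 4 codons.
1 × 2 × 2 × 2 × 2 × 6 × 4 = 384.

384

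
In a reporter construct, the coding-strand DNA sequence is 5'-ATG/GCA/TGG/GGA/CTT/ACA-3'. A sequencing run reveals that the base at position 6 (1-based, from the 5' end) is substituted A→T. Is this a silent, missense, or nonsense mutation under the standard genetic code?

silent

Position 6 falls in codon 2: GCA → Ala.
After the substitution the codon is GCT → Ala.
Both encode Ala, so the change is synonymous.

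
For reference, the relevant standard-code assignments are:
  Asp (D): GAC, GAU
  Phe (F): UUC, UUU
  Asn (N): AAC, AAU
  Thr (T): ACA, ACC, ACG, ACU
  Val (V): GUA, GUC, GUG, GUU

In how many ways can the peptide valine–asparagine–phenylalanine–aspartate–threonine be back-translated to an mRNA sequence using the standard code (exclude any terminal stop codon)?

Val: 4 codons.
Asn: 2 codons.
Phe: 2 codons.
Asp: 2 codons.
Thr: 4 codons.
4 × 2 × 2 × 2 × 4 = 128.

128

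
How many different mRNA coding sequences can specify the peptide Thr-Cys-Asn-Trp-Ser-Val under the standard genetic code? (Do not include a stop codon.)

Thr: 4 codons.
Cys: 2 codons.
Asn: 2 codons.
Trp: 1 codon.
Ser: 6 codons.
Val: 4 codons.
4 × 2 × 2 × 1 × 6 × 4 = 384.

384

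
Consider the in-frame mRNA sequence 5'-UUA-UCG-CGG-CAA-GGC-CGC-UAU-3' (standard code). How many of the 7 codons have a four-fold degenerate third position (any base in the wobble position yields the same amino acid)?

Codon 1 UUA (Leu): third position 2-fold.
Codon 2 UCG (Ser): third position 4-fold.
Codon 3 CGG (Arg): third position 4-fold.
Codon 4 CAA (Gln): third position 2-fold.
Codon 5 GGC (Gly): third position 4-fold.
Codon 6 CGC (Arg): third position 4-fold.
Codon 7 UAU (Tyr): third position 2-fold.
Four-fold degenerate third positions: 4.

4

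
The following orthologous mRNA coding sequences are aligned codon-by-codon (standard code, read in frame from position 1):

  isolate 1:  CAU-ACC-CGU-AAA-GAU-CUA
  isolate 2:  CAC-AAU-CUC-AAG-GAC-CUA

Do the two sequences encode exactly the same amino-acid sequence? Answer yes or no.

Codon 1: CAU His / CAC His — synonymous.
Codon 2: ACC Thr / AAU Asn — nonsynonymous.
Codon 3: CGU Arg / CUC Leu — nonsynonymous.
Codon 4: AAA Lys / AAG Lys — synonymous.
Codon 5: GAU Asp / GAC Asp — synonymous.
Codon 6: CUA Leu / CUA Leu — identical.
Nonsynonymous differences: 2 → different protein.

no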